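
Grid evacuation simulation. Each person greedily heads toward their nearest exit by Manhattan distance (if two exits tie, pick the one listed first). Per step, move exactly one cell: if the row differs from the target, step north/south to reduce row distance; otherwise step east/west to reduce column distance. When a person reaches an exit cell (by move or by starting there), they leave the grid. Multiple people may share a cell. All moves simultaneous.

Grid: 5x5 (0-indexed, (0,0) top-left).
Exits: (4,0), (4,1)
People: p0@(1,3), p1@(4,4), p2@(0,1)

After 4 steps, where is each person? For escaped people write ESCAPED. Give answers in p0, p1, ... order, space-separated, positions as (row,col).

Step 1: p0:(1,3)->(2,3) | p1:(4,4)->(4,3) | p2:(0,1)->(1,1)
Step 2: p0:(2,3)->(3,3) | p1:(4,3)->(4,2) | p2:(1,1)->(2,1)
Step 3: p0:(3,3)->(4,3) | p1:(4,2)->(4,1)->EXIT | p2:(2,1)->(3,1)
Step 4: p0:(4,3)->(4,2) | p1:escaped | p2:(3,1)->(4,1)->EXIT

(4,2) ESCAPED ESCAPED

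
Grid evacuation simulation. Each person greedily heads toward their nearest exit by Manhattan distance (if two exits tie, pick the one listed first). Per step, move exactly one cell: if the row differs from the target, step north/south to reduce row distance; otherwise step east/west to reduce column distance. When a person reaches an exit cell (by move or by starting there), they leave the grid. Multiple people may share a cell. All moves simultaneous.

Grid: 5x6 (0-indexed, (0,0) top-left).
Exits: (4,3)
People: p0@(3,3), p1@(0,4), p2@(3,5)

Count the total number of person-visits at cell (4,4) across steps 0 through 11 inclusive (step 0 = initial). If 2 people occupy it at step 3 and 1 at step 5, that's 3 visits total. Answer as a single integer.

Answer: 2

Derivation:
Step 0: p0@(3,3) p1@(0,4) p2@(3,5) -> at (4,4): 0 [-], cum=0
Step 1: p0@ESC p1@(1,4) p2@(4,5) -> at (4,4): 0 [-], cum=0
Step 2: p0@ESC p1@(2,4) p2@(4,4) -> at (4,4): 1 [p2], cum=1
Step 3: p0@ESC p1@(3,4) p2@ESC -> at (4,4): 0 [-], cum=1
Step 4: p0@ESC p1@(4,4) p2@ESC -> at (4,4): 1 [p1], cum=2
Step 5: p0@ESC p1@ESC p2@ESC -> at (4,4): 0 [-], cum=2
Total visits = 2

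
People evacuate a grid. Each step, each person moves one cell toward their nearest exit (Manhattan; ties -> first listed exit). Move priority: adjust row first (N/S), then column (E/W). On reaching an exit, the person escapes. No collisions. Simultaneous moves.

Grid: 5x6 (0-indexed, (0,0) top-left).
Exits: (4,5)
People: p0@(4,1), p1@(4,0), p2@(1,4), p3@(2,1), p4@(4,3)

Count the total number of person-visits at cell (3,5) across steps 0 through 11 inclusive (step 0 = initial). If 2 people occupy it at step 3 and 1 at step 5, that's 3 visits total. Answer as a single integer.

Answer: 0

Derivation:
Step 0: p0@(4,1) p1@(4,0) p2@(1,4) p3@(2,1) p4@(4,3) -> at (3,5): 0 [-], cum=0
Step 1: p0@(4,2) p1@(4,1) p2@(2,4) p3@(3,1) p4@(4,4) -> at (3,5): 0 [-], cum=0
Step 2: p0@(4,3) p1@(4,2) p2@(3,4) p3@(4,1) p4@ESC -> at (3,5): 0 [-], cum=0
Step 3: p0@(4,4) p1@(4,3) p2@(4,4) p3@(4,2) p4@ESC -> at (3,5): 0 [-], cum=0
Step 4: p0@ESC p1@(4,4) p2@ESC p3@(4,3) p4@ESC -> at (3,5): 0 [-], cum=0
Step 5: p0@ESC p1@ESC p2@ESC p3@(4,4) p4@ESC -> at (3,5): 0 [-], cum=0
Step 6: p0@ESC p1@ESC p2@ESC p3@ESC p4@ESC -> at (3,5): 0 [-], cum=0
Total visits = 0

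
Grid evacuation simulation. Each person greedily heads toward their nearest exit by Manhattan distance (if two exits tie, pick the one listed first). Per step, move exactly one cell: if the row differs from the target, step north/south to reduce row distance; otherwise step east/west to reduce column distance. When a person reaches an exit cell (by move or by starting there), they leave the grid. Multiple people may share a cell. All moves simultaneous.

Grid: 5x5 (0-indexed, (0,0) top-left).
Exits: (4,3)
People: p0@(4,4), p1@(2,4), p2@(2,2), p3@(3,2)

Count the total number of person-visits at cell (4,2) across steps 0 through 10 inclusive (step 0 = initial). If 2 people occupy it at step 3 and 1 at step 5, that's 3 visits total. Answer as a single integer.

Answer: 2

Derivation:
Step 0: p0@(4,4) p1@(2,4) p2@(2,2) p3@(3,2) -> at (4,2): 0 [-], cum=0
Step 1: p0@ESC p1@(3,4) p2@(3,2) p3@(4,2) -> at (4,2): 1 [p3], cum=1
Step 2: p0@ESC p1@(4,4) p2@(4,2) p3@ESC -> at (4,2): 1 [p2], cum=2
Step 3: p0@ESC p1@ESC p2@ESC p3@ESC -> at (4,2): 0 [-], cum=2
Total visits = 2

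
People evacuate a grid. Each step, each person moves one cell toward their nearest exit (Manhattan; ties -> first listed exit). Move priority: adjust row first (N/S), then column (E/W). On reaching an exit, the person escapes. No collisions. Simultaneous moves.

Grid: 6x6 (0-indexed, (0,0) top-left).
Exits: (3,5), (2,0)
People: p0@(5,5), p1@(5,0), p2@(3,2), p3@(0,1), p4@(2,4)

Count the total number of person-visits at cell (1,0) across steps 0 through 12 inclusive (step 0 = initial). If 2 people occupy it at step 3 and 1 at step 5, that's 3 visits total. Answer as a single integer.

Step 0: p0@(5,5) p1@(5,0) p2@(3,2) p3@(0,1) p4@(2,4) -> at (1,0): 0 [-], cum=0
Step 1: p0@(4,5) p1@(4,0) p2@(3,3) p3@(1,1) p4@(3,4) -> at (1,0): 0 [-], cum=0
Step 2: p0@ESC p1@(3,0) p2@(3,4) p3@(2,1) p4@ESC -> at (1,0): 0 [-], cum=0
Step 3: p0@ESC p1@ESC p2@ESC p3@ESC p4@ESC -> at (1,0): 0 [-], cum=0
Total visits = 0

Answer: 0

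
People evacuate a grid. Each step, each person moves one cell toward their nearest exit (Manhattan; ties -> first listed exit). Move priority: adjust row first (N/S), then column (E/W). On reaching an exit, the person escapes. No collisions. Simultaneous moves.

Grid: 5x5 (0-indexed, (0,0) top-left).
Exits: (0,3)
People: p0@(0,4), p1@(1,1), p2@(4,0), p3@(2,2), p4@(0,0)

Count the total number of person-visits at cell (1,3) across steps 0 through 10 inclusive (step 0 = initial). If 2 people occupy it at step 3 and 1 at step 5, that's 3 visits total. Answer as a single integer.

Step 0: p0@(0,4) p1@(1,1) p2@(4,0) p3@(2,2) p4@(0,0) -> at (1,3): 0 [-], cum=0
Step 1: p0@ESC p1@(0,1) p2@(3,0) p3@(1,2) p4@(0,1) -> at (1,3): 0 [-], cum=0
Step 2: p0@ESC p1@(0,2) p2@(2,0) p3@(0,2) p4@(0,2) -> at (1,3): 0 [-], cum=0
Step 3: p0@ESC p1@ESC p2@(1,0) p3@ESC p4@ESC -> at (1,3): 0 [-], cum=0
Step 4: p0@ESC p1@ESC p2@(0,0) p3@ESC p4@ESC -> at (1,3): 0 [-], cum=0
Step 5: p0@ESC p1@ESC p2@(0,1) p3@ESC p4@ESC -> at (1,3): 0 [-], cum=0
Step 6: p0@ESC p1@ESC p2@(0,2) p3@ESC p4@ESC -> at (1,3): 0 [-], cum=0
Step 7: p0@ESC p1@ESC p2@ESC p3@ESC p4@ESC -> at (1,3): 0 [-], cum=0
Total visits = 0

Answer: 0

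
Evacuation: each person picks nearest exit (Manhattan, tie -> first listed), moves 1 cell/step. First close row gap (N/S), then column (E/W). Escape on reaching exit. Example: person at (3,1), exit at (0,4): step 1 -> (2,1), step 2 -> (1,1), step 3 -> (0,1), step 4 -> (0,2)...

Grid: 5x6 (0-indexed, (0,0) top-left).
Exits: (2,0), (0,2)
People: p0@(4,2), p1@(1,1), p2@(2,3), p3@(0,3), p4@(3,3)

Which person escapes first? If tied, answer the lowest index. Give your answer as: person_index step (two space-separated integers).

Answer: 3 1

Derivation:
Step 1: p0:(4,2)->(3,2) | p1:(1,1)->(2,1) | p2:(2,3)->(2,2) | p3:(0,3)->(0,2)->EXIT | p4:(3,3)->(2,3)
Step 2: p0:(3,2)->(2,2) | p1:(2,1)->(2,0)->EXIT | p2:(2,2)->(2,1) | p3:escaped | p4:(2,3)->(2,2)
Step 3: p0:(2,2)->(2,1) | p1:escaped | p2:(2,1)->(2,0)->EXIT | p3:escaped | p4:(2,2)->(2,1)
Step 4: p0:(2,1)->(2,0)->EXIT | p1:escaped | p2:escaped | p3:escaped | p4:(2,1)->(2,0)->EXIT
Exit steps: [4, 2, 3, 1, 4]
First to escape: p3 at step 1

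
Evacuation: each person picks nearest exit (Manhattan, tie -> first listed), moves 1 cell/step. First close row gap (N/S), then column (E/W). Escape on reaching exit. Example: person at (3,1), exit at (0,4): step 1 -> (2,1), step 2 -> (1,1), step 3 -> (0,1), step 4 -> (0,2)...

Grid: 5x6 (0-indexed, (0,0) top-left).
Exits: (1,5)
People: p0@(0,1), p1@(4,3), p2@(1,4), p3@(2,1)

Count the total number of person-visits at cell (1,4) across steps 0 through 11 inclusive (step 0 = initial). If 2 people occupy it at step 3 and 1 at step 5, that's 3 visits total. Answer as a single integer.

Step 0: p0@(0,1) p1@(4,3) p2@(1,4) p3@(2,1) -> at (1,4): 1 [p2], cum=1
Step 1: p0@(1,1) p1@(3,3) p2@ESC p3@(1,1) -> at (1,4): 0 [-], cum=1
Step 2: p0@(1,2) p1@(2,3) p2@ESC p3@(1,2) -> at (1,4): 0 [-], cum=1
Step 3: p0@(1,3) p1@(1,3) p2@ESC p3@(1,3) -> at (1,4): 0 [-], cum=1
Step 4: p0@(1,4) p1@(1,4) p2@ESC p3@(1,4) -> at (1,4): 3 [p0,p1,p3], cum=4
Step 5: p0@ESC p1@ESC p2@ESC p3@ESC -> at (1,4): 0 [-], cum=4
Total visits = 4

Answer: 4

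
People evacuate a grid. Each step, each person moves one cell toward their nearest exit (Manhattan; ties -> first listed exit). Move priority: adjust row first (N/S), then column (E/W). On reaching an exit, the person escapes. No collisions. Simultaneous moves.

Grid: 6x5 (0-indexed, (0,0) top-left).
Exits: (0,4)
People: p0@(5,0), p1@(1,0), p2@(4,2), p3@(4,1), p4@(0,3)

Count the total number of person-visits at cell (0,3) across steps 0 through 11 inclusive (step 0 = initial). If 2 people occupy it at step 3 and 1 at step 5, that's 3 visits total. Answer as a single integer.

Answer: 5

Derivation:
Step 0: p0@(5,0) p1@(1,0) p2@(4,2) p3@(4,1) p4@(0,3) -> at (0,3): 1 [p4], cum=1
Step 1: p0@(4,0) p1@(0,0) p2@(3,2) p3@(3,1) p4@ESC -> at (0,3): 0 [-], cum=1
Step 2: p0@(3,0) p1@(0,1) p2@(2,2) p3@(2,1) p4@ESC -> at (0,3): 0 [-], cum=1
Step 3: p0@(2,0) p1@(0,2) p2@(1,2) p3@(1,1) p4@ESC -> at (0,3): 0 [-], cum=1
Step 4: p0@(1,0) p1@(0,3) p2@(0,2) p3@(0,1) p4@ESC -> at (0,3): 1 [p1], cum=2
Step 5: p0@(0,0) p1@ESC p2@(0,3) p3@(0,2) p4@ESC -> at (0,3): 1 [p2], cum=3
Step 6: p0@(0,1) p1@ESC p2@ESC p3@(0,3) p4@ESC -> at (0,3): 1 [p3], cum=4
Step 7: p0@(0,2) p1@ESC p2@ESC p3@ESC p4@ESC -> at (0,3): 0 [-], cum=4
Step 8: p0@(0,3) p1@ESC p2@ESC p3@ESC p4@ESC -> at (0,3): 1 [p0], cum=5
Step 9: p0@ESC p1@ESC p2@ESC p3@ESC p4@ESC -> at (0,3): 0 [-], cum=5
Total visits = 5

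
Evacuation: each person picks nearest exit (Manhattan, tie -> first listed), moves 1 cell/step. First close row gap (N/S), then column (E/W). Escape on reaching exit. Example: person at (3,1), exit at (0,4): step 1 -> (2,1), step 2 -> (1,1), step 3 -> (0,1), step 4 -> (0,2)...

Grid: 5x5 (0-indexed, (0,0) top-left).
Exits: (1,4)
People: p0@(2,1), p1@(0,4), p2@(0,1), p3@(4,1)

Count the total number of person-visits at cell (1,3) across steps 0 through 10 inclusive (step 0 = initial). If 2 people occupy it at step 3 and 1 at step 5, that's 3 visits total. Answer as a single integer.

Step 0: p0@(2,1) p1@(0,4) p2@(0,1) p3@(4,1) -> at (1,3): 0 [-], cum=0
Step 1: p0@(1,1) p1@ESC p2@(1,1) p3@(3,1) -> at (1,3): 0 [-], cum=0
Step 2: p0@(1,2) p1@ESC p2@(1,2) p3@(2,1) -> at (1,3): 0 [-], cum=0
Step 3: p0@(1,3) p1@ESC p2@(1,3) p3@(1,1) -> at (1,3): 2 [p0,p2], cum=2
Step 4: p0@ESC p1@ESC p2@ESC p3@(1,2) -> at (1,3): 0 [-], cum=2
Step 5: p0@ESC p1@ESC p2@ESC p3@(1,3) -> at (1,3): 1 [p3], cum=3
Step 6: p0@ESC p1@ESC p2@ESC p3@ESC -> at (1,3): 0 [-], cum=3
Total visits = 3

Answer: 3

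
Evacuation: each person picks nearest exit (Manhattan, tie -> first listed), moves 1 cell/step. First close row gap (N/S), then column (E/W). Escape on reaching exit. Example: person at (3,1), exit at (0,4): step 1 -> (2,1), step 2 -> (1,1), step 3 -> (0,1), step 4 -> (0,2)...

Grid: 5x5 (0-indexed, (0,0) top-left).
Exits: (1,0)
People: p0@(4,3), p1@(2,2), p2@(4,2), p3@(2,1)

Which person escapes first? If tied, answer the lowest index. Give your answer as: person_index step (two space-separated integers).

Answer: 3 2

Derivation:
Step 1: p0:(4,3)->(3,3) | p1:(2,2)->(1,2) | p2:(4,2)->(3,2) | p3:(2,1)->(1,1)
Step 2: p0:(3,3)->(2,3) | p1:(1,2)->(1,1) | p2:(3,2)->(2,2) | p3:(1,1)->(1,0)->EXIT
Step 3: p0:(2,3)->(1,3) | p1:(1,1)->(1,0)->EXIT | p2:(2,2)->(1,2) | p3:escaped
Step 4: p0:(1,3)->(1,2) | p1:escaped | p2:(1,2)->(1,1) | p3:escaped
Step 5: p0:(1,2)->(1,1) | p1:escaped | p2:(1,1)->(1,0)->EXIT | p3:escaped
Step 6: p0:(1,1)->(1,0)->EXIT | p1:escaped | p2:escaped | p3:escaped
Exit steps: [6, 3, 5, 2]
First to escape: p3 at step 2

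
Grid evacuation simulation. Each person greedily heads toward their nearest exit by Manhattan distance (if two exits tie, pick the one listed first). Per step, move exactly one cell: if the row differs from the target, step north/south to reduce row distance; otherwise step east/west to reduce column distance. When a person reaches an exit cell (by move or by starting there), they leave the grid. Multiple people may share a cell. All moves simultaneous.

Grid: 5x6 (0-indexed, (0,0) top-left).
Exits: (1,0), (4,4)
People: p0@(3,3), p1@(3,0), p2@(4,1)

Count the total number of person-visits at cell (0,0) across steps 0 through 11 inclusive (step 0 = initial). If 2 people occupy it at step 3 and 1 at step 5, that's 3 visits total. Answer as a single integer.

Answer: 0

Derivation:
Step 0: p0@(3,3) p1@(3,0) p2@(4,1) -> at (0,0): 0 [-], cum=0
Step 1: p0@(4,3) p1@(2,0) p2@(4,2) -> at (0,0): 0 [-], cum=0
Step 2: p0@ESC p1@ESC p2@(4,3) -> at (0,0): 0 [-], cum=0
Step 3: p0@ESC p1@ESC p2@ESC -> at (0,0): 0 [-], cum=0
Total visits = 0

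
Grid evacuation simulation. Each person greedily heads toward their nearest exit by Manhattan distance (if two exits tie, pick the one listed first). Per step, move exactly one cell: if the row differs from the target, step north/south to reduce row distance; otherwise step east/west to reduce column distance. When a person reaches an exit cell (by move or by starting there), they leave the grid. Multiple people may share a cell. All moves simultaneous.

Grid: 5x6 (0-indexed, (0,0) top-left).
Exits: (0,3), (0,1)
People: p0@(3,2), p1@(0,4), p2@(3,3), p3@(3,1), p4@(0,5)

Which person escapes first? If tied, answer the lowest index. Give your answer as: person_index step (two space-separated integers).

Step 1: p0:(3,2)->(2,2) | p1:(0,4)->(0,3)->EXIT | p2:(3,3)->(2,3) | p3:(3,1)->(2,1) | p4:(0,5)->(0,4)
Step 2: p0:(2,2)->(1,2) | p1:escaped | p2:(2,3)->(1,3) | p3:(2,1)->(1,1) | p4:(0,4)->(0,3)->EXIT
Step 3: p0:(1,2)->(0,2) | p1:escaped | p2:(1,3)->(0,3)->EXIT | p3:(1,1)->(0,1)->EXIT | p4:escaped
Step 4: p0:(0,2)->(0,3)->EXIT | p1:escaped | p2:escaped | p3:escaped | p4:escaped
Exit steps: [4, 1, 3, 3, 2]
First to escape: p1 at step 1

Answer: 1 1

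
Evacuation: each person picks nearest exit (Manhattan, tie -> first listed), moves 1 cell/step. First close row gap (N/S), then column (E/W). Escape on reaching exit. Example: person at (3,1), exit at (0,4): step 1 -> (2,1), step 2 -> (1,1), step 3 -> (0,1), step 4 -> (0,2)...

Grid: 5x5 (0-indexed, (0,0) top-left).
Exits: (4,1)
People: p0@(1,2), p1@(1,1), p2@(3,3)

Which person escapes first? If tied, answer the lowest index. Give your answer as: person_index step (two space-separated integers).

Step 1: p0:(1,2)->(2,2) | p1:(1,1)->(2,1) | p2:(3,3)->(4,3)
Step 2: p0:(2,2)->(3,2) | p1:(2,1)->(3,1) | p2:(4,3)->(4,2)
Step 3: p0:(3,2)->(4,2) | p1:(3,1)->(4,1)->EXIT | p2:(4,2)->(4,1)->EXIT
Step 4: p0:(4,2)->(4,1)->EXIT | p1:escaped | p2:escaped
Exit steps: [4, 3, 3]
First to escape: p1 at step 3

Answer: 1 3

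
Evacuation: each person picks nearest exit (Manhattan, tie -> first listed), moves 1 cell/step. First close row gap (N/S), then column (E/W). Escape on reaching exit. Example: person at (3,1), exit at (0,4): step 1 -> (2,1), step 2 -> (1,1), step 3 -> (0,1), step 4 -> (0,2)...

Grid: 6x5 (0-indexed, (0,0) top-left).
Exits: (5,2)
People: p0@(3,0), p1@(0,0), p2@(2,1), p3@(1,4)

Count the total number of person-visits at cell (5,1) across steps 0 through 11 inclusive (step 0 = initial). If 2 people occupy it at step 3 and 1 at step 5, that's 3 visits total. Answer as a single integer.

Step 0: p0@(3,0) p1@(0,0) p2@(2,1) p3@(1,4) -> at (5,1): 0 [-], cum=0
Step 1: p0@(4,0) p1@(1,0) p2@(3,1) p3@(2,4) -> at (5,1): 0 [-], cum=0
Step 2: p0@(5,0) p1@(2,0) p2@(4,1) p3@(3,4) -> at (5,1): 0 [-], cum=0
Step 3: p0@(5,1) p1@(3,0) p2@(5,1) p3@(4,4) -> at (5,1): 2 [p0,p2], cum=2
Step 4: p0@ESC p1@(4,0) p2@ESC p3@(5,4) -> at (5,1): 0 [-], cum=2
Step 5: p0@ESC p1@(5,0) p2@ESC p3@(5,3) -> at (5,1): 0 [-], cum=2
Step 6: p0@ESC p1@(5,1) p2@ESC p3@ESC -> at (5,1): 1 [p1], cum=3
Step 7: p0@ESC p1@ESC p2@ESC p3@ESC -> at (5,1): 0 [-], cum=3
Total visits = 3

Answer: 3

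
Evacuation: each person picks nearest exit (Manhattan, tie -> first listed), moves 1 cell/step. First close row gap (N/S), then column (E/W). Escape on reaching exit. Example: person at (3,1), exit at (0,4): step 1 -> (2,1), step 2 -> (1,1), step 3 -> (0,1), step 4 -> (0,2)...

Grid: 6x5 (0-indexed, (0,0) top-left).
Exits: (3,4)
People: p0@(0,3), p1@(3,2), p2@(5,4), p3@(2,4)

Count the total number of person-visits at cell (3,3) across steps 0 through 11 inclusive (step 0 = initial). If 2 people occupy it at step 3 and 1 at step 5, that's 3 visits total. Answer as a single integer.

Answer: 2

Derivation:
Step 0: p0@(0,3) p1@(3,2) p2@(5,4) p3@(2,4) -> at (3,3): 0 [-], cum=0
Step 1: p0@(1,3) p1@(3,3) p2@(4,4) p3@ESC -> at (3,3): 1 [p1], cum=1
Step 2: p0@(2,3) p1@ESC p2@ESC p3@ESC -> at (3,3): 0 [-], cum=1
Step 3: p0@(3,3) p1@ESC p2@ESC p3@ESC -> at (3,3): 1 [p0], cum=2
Step 4: p0@ESC p1@ESC p2@ESC p3@ESC -> at (3,3): 0 [-], cum=2
Total visits = 2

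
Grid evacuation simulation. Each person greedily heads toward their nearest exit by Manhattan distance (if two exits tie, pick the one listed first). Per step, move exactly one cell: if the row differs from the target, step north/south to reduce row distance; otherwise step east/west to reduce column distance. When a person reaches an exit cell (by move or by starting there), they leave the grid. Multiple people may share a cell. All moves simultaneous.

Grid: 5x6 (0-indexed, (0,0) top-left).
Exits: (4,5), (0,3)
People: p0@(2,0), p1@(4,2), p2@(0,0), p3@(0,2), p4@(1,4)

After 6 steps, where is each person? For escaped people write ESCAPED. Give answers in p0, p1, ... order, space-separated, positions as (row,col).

Step 1: p0:(2,0)->(1,0) | p1:(4,2)->(4,3) | p2:(0,0)->(0,1) | p3:(0,2)->(0,3)->EXIT | p4:(1,4)->(0,4)
Step 2: p0:(1,0)->(0,0) | p1:(4,3)->(4,4) | p2:(0,1)->(0,2) | p3:escaped | p4:(0,4)->(0,3)->EXIT
Step 3: p0:(0,0)->(0,1) | p1:(4,4)->(4,5)->EXIT | p2:(0,2)->(0,3)->EXIT | p3:escaped | p4:escaped
Step 4: p0:(0,1)->(0,2) | p1:escaped | p2:escaped | p3:escaped | p4:escaped
Step 5: p0:(0,2)->(0,3)->EXIT | p1:escaped | p2:escaped | p3:escaped | p4:escaped

ESCAPED ESCAPED ESCAPED ESCAPED ESCAPED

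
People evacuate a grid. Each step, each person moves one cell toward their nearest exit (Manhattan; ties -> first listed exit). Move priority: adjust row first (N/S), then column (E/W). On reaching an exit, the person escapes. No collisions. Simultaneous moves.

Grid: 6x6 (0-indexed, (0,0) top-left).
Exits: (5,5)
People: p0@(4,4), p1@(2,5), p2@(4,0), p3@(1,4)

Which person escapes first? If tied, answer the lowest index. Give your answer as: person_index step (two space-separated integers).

Step 1: p0:(4,4)->(5,4) | p1:(2,5)->(3,5) | p2:(4,0)->(5,0) | p3:(1,4)->(2,4)
Step 2: p0:(5,4)->(5,5)->EXIT | p1:(3,5)->(4,5) | p2:(5,0)->(5,1) | p3:(2,4)->(3,4)
Step 3: p0:escaped | p1:(4,5)->(5,5)->EXIT | p2:(5,1)->(5,2) | p3:(3,4)->(4,4)
Step 4: p0:escaped | p1:escaped | p2:(5,2)->(5,3) | p3:(4,4)->(5,4)
Step 5: p0:escaped | p1:escaped | p2:(5,3)->(5,4) | p3:(5,4)->(5,5)->EXIT
Step 6: p0:escaped | p1:escaped | p2:(5,4)->(5,5)->EXIT | p3:escaped
Exit steps: [2, 3, 6, 5]
First to escape: p0 at step 2

Answer: 0 2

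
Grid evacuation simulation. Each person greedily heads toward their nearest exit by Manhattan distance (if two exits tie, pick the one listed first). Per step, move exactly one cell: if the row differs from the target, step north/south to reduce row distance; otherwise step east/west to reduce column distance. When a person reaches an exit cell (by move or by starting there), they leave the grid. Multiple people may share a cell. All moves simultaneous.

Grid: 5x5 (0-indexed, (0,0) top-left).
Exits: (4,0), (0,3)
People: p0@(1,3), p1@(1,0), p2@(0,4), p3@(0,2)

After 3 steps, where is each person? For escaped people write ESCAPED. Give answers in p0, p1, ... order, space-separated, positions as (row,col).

Step 1: p0:(1,3)->(0,3)->EXIT | p1:(1,0)->(2,0) | p2:(0,4)->(0,3)->EXIT | p3:(0,2)->(0,3)->EXIT
Step 2: p0:escaped | p1:(2,0)->(3,0) | p2:escaped | p3:escaped
Step 3: p0:escaped | p1:(3,0)->(4,0)->EXIT | p2:escaped | p3:escaped

ESCAPED ESCAPED ESCAPED ESCAPED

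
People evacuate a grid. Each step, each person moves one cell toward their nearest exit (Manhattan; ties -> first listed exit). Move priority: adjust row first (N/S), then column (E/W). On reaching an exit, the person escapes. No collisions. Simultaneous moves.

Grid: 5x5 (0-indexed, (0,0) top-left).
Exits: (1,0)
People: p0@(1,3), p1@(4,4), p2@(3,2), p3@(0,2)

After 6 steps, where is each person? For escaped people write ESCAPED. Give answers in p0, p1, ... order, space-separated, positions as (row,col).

Step 1: p0:(1,3)->(1,2) | p1:(4,4)->(3,4) | p2:(3,2)->(2,2) | p3:(0,2)->(1,2)
Step 2: p0:(1,2)->(1,1) | p1:(3,4)->(2,4) | p2:(2,2)->(1,2) | p3:(1,2)->(1,1)
Step 3: p0:(1,1)->(1,0)->EXIT | p1:(2,4)->(1,4) | p2:(1,2)->(1,1) | p3:(1,1)->(1,0)->EXIT
Step 4: p0:escaped | p1:(1,4)->(1,3) | p2:(1,1)->(1,0)->EXIT | p3:escaped
Step 5: p0:escaped | p1:(1,3)->(1,2) | p2:escaped | p3:escaped
Step 6: p0:escaped | p1:(1,2)->(1,1) | p2:escaped | p3:escaped

ESCAPED (1,1) ESCAPED ESCAPED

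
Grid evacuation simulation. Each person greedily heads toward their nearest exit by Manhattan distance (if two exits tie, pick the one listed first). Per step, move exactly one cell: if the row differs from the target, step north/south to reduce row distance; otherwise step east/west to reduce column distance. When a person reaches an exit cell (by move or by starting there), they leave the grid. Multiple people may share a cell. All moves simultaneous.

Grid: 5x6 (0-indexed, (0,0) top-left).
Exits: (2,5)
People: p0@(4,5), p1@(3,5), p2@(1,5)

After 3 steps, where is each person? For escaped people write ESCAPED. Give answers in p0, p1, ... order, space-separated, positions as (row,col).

Step 1: p0:(4,5)->(3,5) | p1:(3,5)->(2,5)->EXIT | p2:(1,5)->(2,5)->EXIT
Step 2: p0:(3,5)->(2,5)->EXIT | p1:escaped | p2:escaped

ESCAPED ESCAPED ESCAPED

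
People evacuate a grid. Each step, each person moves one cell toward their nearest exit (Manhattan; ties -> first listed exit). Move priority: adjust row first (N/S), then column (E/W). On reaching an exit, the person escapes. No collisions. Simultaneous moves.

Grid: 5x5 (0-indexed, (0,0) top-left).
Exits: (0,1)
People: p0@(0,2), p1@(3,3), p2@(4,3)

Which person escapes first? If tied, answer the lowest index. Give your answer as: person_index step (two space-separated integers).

Answer: 0 1

Derivation:
Step 1: p0:(0,2)->(0,1)->EXIT | p1:(3,3)->(2,3) | p2:(4,3)->(3,3)
Step 2: p0:escaped | p1:(2,3)->(1,3) | p2:(3,3)->(2,3)
Step 3: p0:escaped | p1:(1,3)->(0,3) | p2:(2,3)->(1,3)
Step 4: p0:escaped | p1:(0,3)->(0,2) | p2:(1,3)->(0,3)
Step 5: p0:escaped | p1:(0,2)->(0,1)->EXIT | p2:(0,3)->(0,2)
Step 6: p0:escaped | p1:escaped | p2:(0,2)->(0,1)->EXIT
Exit steps: [1, 5, 6]
First to escape: p0 at step 1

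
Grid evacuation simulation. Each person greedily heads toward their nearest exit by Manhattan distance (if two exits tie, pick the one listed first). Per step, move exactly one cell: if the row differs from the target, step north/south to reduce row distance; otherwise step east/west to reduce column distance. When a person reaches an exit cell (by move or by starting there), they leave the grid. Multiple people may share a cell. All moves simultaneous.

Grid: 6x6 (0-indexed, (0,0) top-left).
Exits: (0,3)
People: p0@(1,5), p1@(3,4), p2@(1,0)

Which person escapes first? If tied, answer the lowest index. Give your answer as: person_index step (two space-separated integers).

Step 1: p0:(1,5)->(0,5) | p1:(3,4)->(2,4) | p2:(1,0)->(0,0)
Step 2: p0:(0,5)->(0,4) | p1:(2,4)->(1,4) | p2:(0,0)->(0,1)
Step 3: p0:(0,4)->(0,3)->EXIT | p1:(1,4)->(0,4) | p2:(0,1)->(0,2)
Step 4: p0:escaped | p1:(0,4)->(0,3)->EXIT | p2:(0,2)->(0,3)->EXIT
Exit steps: [3, 4, 4]
First to escape: p0 at step 3

Answer: 0 3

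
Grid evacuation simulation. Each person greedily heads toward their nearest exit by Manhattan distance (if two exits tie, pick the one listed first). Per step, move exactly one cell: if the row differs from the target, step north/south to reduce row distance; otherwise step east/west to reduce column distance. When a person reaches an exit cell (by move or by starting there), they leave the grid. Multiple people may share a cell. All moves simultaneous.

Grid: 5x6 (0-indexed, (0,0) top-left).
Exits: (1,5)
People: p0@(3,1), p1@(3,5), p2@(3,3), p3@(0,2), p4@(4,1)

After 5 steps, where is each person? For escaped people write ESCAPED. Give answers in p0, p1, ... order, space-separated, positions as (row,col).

Step 1: p0:(3,1)->(2,1) | p1:(3,5)->(2,5) | p2:(3,3)->(2,3) | p3:(0,2)->(1,2) | p4:(4,1)->(3,1)
Step 2: p0:(2,1)->(1,1) | p1:(2,5)->(1,5)->EXIT | p2:(2,3)->(1,3) | p3:(1,2)->(1,3) | p4:(3,1)->(2,1)
Step 3: p0:(1,1)->(1,2) | p1:escaped | p2:(1,3)->(1,4) | p3:(1,3)->(1,4) | p4:(2,1)->(1,1)
Step 4: p0:(1,2)->(1,3) | p1:escaped | p2:(1,4)->(1,5)->EXIT | p3:(1,4)->(1,5)->EXIT | p4:(1,1)->(1,2)
Step 5: p0:(1,3)->(1,4) | p1:escaped | p2:escaped | p3:escaped | p4:(1,2)->(1,3)

(1,4) ESCAPED ESCAPED ESCAPED (1,3)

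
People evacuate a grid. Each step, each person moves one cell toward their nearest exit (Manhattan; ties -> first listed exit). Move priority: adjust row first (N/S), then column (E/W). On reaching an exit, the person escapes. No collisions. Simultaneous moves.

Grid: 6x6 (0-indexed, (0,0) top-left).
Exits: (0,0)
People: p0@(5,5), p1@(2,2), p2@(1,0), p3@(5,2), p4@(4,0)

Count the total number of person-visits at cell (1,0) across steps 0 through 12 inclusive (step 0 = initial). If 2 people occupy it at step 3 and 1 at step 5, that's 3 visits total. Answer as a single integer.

Step 0: p0@(5,5) p1@(2,2) p2@(1,0) p3@(5,2) p4@(4,0) -> at (1,0): 1 [p2], cum=1
Step 1: p0@(4,5) p1@(1,2) p2@ESC p3@(4,2) p4@(3,0) -> at (1,0): 0 [-], cum=1
Step 2: p0@(3,5) p1@(0,2) p2@ESC p3@(3,2) p4@(2,0) -> at (1,0): 0 [-], cum=1
Step 3: p0@(2,5) p1@(0,1) p2@ESC p3@(2,2) p4@(1,0) -> at (1,0): 1 [p4], cum=2
Step 4: p0@(1,5) p1@ESC p2@ESC p3@(1,2) p4@ESC -> at (1,0): 0 [-], cum=2
Step 5: p0@(0,5) p1@ESC p2@ESC p3@(0,2) p4@ESC -> at (1,0): 0 [-], cum=2
Step 6: p0@(0,4) p1@ESC p2@ESC p3@(0,1) p4@ESC -> at (1,0): 0 [-], cum=2
Step 7: p0@(0,3) p1@ESC p2@ESC p3@ESC p4@ESC -> at (1,0): 0 [-], cum=2
Step 8: p0@(0,2) p1@ESC p2@ESC p3@ESC p4@ESC -> at (1,0): 0 [-], cum=2
Step 9: p0@(0,1) p1@ESC p2@ESC p3@ESC p4@ESC -> at (1,0): 0 [-], cum=2
Step 10: p0@ESC p1@ESC p2@ESC p3@ESC p4@ESC -> at (1,0): 0 [-], cum=2
Total visits = 2

Answer: 2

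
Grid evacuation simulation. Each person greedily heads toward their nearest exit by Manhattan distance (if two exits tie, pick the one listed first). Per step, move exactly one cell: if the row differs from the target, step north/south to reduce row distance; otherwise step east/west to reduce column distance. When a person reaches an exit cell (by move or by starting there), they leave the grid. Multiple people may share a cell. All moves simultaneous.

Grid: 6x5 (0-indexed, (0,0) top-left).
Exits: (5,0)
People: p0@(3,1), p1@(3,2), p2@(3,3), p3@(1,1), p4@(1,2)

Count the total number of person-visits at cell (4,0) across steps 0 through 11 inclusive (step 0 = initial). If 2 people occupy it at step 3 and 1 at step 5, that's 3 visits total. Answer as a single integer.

Answer: 0

Derivation:
Step 0: p0@(3,1) p1@(3,2) p2@(3,3) p3@(1,1) p4@(1,2) -> at (4,0): 0 [-], cum=0
Step 1: p0@(4,1) p1@(4,2) p2@(4,3) p3@(2,1) p4@(2,2) -> at (4,0): 0 [-], cum=0
Step 2: p0@(5,1) p1@(5,2) p2@(5,3) p3@(3,1) p4@(3,2) -> at (4,0): 0 [-], cum=0
Step 3: p0@ESC p1@(5,1) p2@(5,2) p3@(4,1) p4@(4,2) -> at (4,0): 0 [-], cum=0
Step 4: p0@ESC p1@ESC p2@(5,1) p3@(5,1) p4@(5,2) -> at (4,0): 0 [-], cum=0
Step 5: p0@ESC p1@ESC p2@ESC p3@ESC p4@(5,1) -> at (4,0): 0 [-], cum=0
Step 6: p0@ESC p1@ESC p2@ESC p3@ESC p4@ESC -> at (4,0): 0 [-], cum=0
Total visits = 0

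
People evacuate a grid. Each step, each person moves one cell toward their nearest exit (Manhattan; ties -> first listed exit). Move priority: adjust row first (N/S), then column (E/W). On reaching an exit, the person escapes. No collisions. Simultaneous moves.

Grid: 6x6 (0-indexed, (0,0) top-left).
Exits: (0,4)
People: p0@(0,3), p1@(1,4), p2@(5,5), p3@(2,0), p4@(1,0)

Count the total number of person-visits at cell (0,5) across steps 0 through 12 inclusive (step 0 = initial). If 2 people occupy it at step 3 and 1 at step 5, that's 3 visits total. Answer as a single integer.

Step 0: p0@(0,3) p1@(1,4) p2@(5,5) p3@(2,0) p4@(1,0) -> at (0,5): 0 [-], cum=0
Step 1: p0@ESC p1@ESC p2@(4,5) p3@(1,0) p4@(0,0) -> at (0,5): 0 [-], cum=0
Step 2: p0@ESC p1@ESC p2@(3,5) p3@(0,0) p4@(0,1) -> at (0,5): 0 [-], cum=0
Step 3: p0@ESC p1@ESC p2@(2,5) p3@(0,1) p4@(0,2) -> at (0,5): 0 [-], cum=0
Step 4: p0@ESC p1@ESC p2@(1,5) p3@(0,2) p4@(0,3) -> at (0,5): 0 [-], cum=0
Step 5: p0@ESC p1@ESC p2@(0,5) p3@(0,3) p4@ESC -> at (0,5): 1 [p2], cum=1
Step 6: p0@ESC p1@ESC p2@ESC p3@ESC p4@ESC -> at (0,5): 0 [-], cum=1
Total visits = 1

Answer: 1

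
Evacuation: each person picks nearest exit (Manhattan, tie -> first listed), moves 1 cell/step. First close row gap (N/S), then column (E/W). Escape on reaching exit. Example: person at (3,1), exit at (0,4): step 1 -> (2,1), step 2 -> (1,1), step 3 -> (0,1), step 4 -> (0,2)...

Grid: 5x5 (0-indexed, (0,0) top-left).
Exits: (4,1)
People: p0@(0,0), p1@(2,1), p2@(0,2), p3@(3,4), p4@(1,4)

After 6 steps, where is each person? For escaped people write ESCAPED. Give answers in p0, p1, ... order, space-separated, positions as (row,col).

Step 1: p0:(0,0)->(1,0) | p1:(2,1)->(3,1) | p2:(0,2)->(1,2) | p3:(3,4)->(4,4) | p4:(1,4)->(2,4)
Step 2: p0:(1,0)->(2,0) | p1:(3,1)->(4,1)->EXIT | p2:(1,2)->(2,2) | p3:(4,4)->(4,3) | p4:(2,4)->(3,4)
Step 3: p0:(2,0)->(3,0) | p1:escaped | p2:(2,2)->(3,2) | p3:(4,3)->(4,2) | p4:(3,4)->(4,4)
Step 4: p0:(3,0)->(4,0) | p1:escaped | p2:(3,2)->(4,2) | p3:(4,2)->(4,1)->EXIT | p4:(4,4)->(4,3)
Step 5: p0:(4,0)->(4,1)->EXIT | p1:escaped | p2:(4,2)->(4,1)->EXIT | p3:escaped | p4:(4,3)->(4,2)
Step 6: p0:escaped | p1:escaped | p2:escaped | p3:escaped | p4:(4,2)->(4,1)->EXIT

ESCAPED ESCAPED ESCAPED ESCAPED ESCAPED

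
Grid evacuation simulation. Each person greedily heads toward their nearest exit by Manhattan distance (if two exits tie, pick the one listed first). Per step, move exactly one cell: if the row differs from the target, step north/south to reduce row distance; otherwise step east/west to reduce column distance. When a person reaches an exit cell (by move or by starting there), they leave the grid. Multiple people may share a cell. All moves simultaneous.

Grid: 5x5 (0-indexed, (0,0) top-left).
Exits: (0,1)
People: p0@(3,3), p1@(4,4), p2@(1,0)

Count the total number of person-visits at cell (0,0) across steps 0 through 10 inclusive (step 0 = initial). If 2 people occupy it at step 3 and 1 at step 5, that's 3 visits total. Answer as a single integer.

Answer: 1

Derivation:
Step 0: p0@(3,3) p1@(4,4) p2@(1,0) -> at (0,0): 0 [-], cum=0
Step 1: p0@(2,3) p1@(3,4) p2@(0,0) -> at (0,0): 1 [p2], cum=1
Step 2: p0@(1,3) p1@(2,4) p2@ESC -> at (0,0): 0 [-], cum=1
Step 3: p0@(0,3) p1@(1,4) p2@ESC -> at (0,0): 0 [-], cum=1
Step 4: p0@(0,2) p1@(0,4) p2@ESC -> at (0,0): 0 [-], cum=1
Step 5: p0@ESC p1@(0,3) p2@ESC -> at (0,0): 0 [-], cum=1
Step 6: p0@ESC p1@(0,2) p2@ESC -> at (0,0): 0 [-], cum=1
Step 7: p0@ESC p1@ESC p2@ESC -> at (0,0): 0 [-], cum=1
Total visits = 1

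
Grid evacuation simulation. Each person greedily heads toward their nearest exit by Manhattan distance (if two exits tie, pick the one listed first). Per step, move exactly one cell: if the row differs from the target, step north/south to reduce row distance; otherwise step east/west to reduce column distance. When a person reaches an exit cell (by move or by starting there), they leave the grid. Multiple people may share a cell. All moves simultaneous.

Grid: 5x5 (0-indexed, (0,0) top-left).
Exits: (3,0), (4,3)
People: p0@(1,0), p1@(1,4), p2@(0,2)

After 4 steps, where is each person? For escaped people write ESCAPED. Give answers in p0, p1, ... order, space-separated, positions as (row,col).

Step 1: p0:(1,0)->(2,0) | p1:(1,4)->(2,4) | p2:(0,2)->(1,2)
Step 2: p0:(2,0)->(3,0)->EXIT | p1:(2,4)->(3,4) | p2:(1,2)->(2,2)
Step 3: p0:escaped | p1:(3,4)->(4,4) | p2:(2,2)->(3,2)
Step 4: p0:escaped | p1:(4,4)->(4,3)->EXIT | p2:(3,2)->(3,1)

ESCAPED ESCAPED (3,1)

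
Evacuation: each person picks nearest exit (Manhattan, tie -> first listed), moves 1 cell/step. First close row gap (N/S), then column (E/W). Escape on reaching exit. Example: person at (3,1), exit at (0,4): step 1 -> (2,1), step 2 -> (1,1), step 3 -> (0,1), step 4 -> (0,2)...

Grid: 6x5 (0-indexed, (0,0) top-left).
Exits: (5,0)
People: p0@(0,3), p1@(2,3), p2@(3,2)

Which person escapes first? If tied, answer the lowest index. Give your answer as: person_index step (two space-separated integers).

Step 1: p0:(0,3)->(1,3) | p1:(2,3)->(3,3) | p2:(3,2)->(4,2)
Step 2: p0:(1,3)->(2,3) | p1:(3,3)->(4,3) | p2:(4,2)->(5,2)
Step 3: p0:(2,3)->(3,3) | p1:(4,3)->(5,3) | p2:(5,2)->(5,1)
Step 4: p0:(3,3)->(4,3) | p1:(5,3)->(5,2) | p2:(5,1)->(5,0)->EXIT
Step 5: p0:(4,3)->(5,3) | p1:(5,2)->(5,1) | p2:escaped
Step 6: p0:(5,3)->(5,2) | p1:(5,1)->(5,0)->EXIT | p2:escaped
Step 7: p0:(5,2)->(5,1) | p1:escaped | p2:escaped
Step 8: p0:(5,1)->(5,0)->EXIT | p1:escaped | p2:escaped
Exit steps: [8, 6, 4]
First to escape: p2 at step 4

Answer: 2 4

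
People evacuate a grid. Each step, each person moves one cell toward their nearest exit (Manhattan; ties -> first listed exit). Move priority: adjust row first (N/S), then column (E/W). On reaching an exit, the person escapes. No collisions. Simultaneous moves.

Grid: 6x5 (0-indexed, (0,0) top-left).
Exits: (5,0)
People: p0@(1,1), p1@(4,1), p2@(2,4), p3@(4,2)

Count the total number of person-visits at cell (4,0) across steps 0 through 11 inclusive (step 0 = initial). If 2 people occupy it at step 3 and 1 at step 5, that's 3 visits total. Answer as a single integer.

Answer: 0

Derivation:
Step 0: p0@(1,1) p1@(4,1) p2@(2,4) p3@(4,2) -> at (4,0): 0 [-], cum=0
Step 1: p0@(2,1) p1@(5,1) p2@(3,4) p3@(5,2) -> at (4,0): 0 [-], cum=0
Step 2: p0@(3,1) p1@ESC p2@(4,4) p3@(5,1) -> at (4,0): 0 [-], cum=0
Step 3: p0@(4,1) p1@ESC p2@(5,4) p3@ESC -> at (4,0): 0 [-], cum=0
Step 4: p0@(5,1) p1@ESC p2@(5,3) p3@ESC -> at (4,0): 0 [-], cum=0
Step 5: p0@ESC p1@ESC p2@(5,2) p3@ESC -> at (4,0): 0 [-], cum=0
Step 6: p0@ESC p1@ESC p2@(5,1) p3@ESC -> at (4,0): 0 [-], cum=0
Step 7: p0@ESC p1@ESC p2@ESC p3@ESC -> at (4,0): 0 [-], cum=0
Total visits = 0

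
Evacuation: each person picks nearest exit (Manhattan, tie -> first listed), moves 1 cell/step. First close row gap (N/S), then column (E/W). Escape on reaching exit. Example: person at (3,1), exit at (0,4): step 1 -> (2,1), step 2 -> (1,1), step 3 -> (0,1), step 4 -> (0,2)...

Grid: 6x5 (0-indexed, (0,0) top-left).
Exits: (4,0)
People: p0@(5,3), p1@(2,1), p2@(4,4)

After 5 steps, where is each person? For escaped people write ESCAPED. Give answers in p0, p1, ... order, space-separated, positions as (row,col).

Step 1: p0:(5,3)->(4,3) | p1:(2,1)->(3,1) | p2:(4,4)->(4,3)
Step 2: p0:(4,3)->(4,2) | p1:(3,1)->(4,1) | p2:(4,3)->(4,2)
Step 3: p0:(4,2)->(4,1) | p1:(4,1)->(4,0)->EXIT | p2:(4,2)->(4,1)
Step 4: p0:(4,1)->(4,0)->EXIT | p1:escaped | p2:(4,1)->(4,0)->EXIT

ESCAPED ESCAPED ESCAPED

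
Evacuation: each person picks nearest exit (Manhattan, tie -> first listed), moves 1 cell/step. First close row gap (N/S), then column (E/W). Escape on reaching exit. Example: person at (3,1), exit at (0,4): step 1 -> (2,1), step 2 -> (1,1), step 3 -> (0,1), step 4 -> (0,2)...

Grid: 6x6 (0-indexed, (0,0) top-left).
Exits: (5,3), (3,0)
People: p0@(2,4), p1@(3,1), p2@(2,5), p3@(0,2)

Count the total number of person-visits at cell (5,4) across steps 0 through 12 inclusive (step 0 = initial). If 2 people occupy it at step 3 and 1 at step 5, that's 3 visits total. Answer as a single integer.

Step 0: p0@(2,4) p1@(3,1) p2@(2,5) p3@(0,2) -> at (5,4): 0 [-], cum=0
Step 1: p0@(3,4) p1@ESC p2@(3,5) p3@(1,2) -> at (5,4): 0 [-], cum=0
Step 2: p0@(4,4) p1@ESC p2@(4,5) p3@(2,2) -> at (5,4): 0 [-], cum=0
Step 3: p0@(5,4) p1@ESC p2@(5,5) p3@(3,2) -> at (5,4): 1 [p0], cum=1
Step 4: p0@ESC p1@ESC p2@(5,4) p3@(3,1) -> at (5,4): 1 [p2], cum=2
Step 5: p0@ESC p1@ESC p2@ESC p3@ESC -> at (5,4): 0 [-], cum=2
Total visits = 2

Answer: 2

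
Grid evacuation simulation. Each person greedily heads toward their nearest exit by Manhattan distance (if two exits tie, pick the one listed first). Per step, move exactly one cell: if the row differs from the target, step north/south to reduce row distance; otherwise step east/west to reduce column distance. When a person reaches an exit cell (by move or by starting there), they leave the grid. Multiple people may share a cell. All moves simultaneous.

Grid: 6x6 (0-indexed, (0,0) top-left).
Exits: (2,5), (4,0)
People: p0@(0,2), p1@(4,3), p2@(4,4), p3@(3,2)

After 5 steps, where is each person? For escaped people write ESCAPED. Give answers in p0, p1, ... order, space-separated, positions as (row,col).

Step 1: p0:(0,2)->(1,2) | p1:(4,3)->(4,2) | p2:(4,4)->(3,4) | p3:(3,2)->(4,2)
Step 2: p0:(1,2)->(2,2) | p1:(4,2)->(4,1) | p2:(3,4)->(2,4) | p3:(4,2)->(4,1)
Step 3: p0:(2,2)->(2,3) | p1:(4,1)->(4,0)->EXIT | p2:(2,4)->(2,5)->EXIT | p3:(4,1)->(4,0)->EXIT
Step 4: p0:(2,3)->(2,4) | p1:escaped | p2:escaped | p3:escaped
Step 5: p0:(2,4)->(2,5)->EXIT | p1:escaped | p2:escaped | p3:escaped

ESCAPED ESCAPED ESCAPED ESCAPED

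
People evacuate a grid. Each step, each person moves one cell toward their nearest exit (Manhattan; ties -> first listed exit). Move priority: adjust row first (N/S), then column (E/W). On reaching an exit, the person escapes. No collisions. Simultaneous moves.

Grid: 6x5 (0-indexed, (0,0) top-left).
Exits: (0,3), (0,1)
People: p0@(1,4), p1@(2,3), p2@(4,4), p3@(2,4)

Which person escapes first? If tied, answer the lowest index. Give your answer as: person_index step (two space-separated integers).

Answer: 0 2

Derivation:
Step 1: p0:(1,4)->(0,4) | p1:(2,3)->(1,3) | p2:(4,4)->(3,4) | p3:(2,4)->(1,4)
Step 2: p0:(0,4)->(0,3)->EXIT | p1:(1,3)->(0,3)->EXIT | p2:(3,4)->(2,4) | p3:(1,4)->(0,4)
Step 3: p0:escaped | p1:escaped | p2:(2,4)->(1,4) | p3:(0,4)->(0,3)->EXIT
Step 4: p0:escaped | p1:escaped | p2:(1,4)->(0,4) | p3:escaped
Step 5: p0:escaped | p1:escaped | p2:(0,4)->(0,3)->EXIT | p3:escaped
Exit steps: [2, 2, 5, 3]
First to escape: p0 at step 2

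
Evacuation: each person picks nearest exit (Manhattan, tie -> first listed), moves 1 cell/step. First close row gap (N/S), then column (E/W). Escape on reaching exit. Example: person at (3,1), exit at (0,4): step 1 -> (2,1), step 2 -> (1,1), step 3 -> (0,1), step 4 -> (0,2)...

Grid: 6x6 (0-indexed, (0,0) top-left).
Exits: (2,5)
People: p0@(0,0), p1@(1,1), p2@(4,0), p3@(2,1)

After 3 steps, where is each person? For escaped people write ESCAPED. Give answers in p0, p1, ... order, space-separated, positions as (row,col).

Step 1: p0:(0,0)->(1,0) | p1:(1,1)->(2,1) | p2:(4,0)->(3,0) | p3:(2,1)->(2,2)
Step 2: p0:(1,0)->(2,0) | p1:(2,1)->(2,2) | p2:(3,0)->(2,0) | p3:(2,2)->(2,3)
Step 3: p0:(2,0)->(2,1) | p1:(2,2)->(2,3) | p2:(2,0)->(2,1) | p3:(2,3)->(2,4)

(2,1) (2,3) (2,1) (2,4)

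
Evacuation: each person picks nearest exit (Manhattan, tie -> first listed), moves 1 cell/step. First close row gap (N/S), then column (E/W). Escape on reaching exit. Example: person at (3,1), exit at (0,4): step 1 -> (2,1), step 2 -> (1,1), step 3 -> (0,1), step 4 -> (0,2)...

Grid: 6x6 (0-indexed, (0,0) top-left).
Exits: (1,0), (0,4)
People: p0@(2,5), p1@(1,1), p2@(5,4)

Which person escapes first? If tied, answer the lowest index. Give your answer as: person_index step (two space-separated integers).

Answer: 1 1

Derivation:
Step 1: p0:(2,5)->(1,5) | p1:(1,1)->(1,0)->EXIT | p2:(5,4)->(4,4)
Step 2: p0:(1,5)->(0,5) | p1:escaped | p2:(4,4)->(3,4)
Step 3: p0:(0,5)->(0,4)->EXIT | p1:escaped | p2:(3,4)->(2,4)
Step 4: p0:escaped | p1:escaped | p2:(2,4)->(1,4)
Step 5: p0:escaped | p1:escaped | p2:(1,4)->(0,4)->EXIT
Exit steps: [3, 1, 5]
First to escape: p1 at step 1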